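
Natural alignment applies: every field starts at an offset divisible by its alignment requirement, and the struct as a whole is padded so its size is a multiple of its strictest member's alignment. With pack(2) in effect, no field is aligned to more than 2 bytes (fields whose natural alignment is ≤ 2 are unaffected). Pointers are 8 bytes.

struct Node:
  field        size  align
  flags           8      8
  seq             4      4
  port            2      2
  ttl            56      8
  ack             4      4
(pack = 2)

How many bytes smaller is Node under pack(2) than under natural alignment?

natural layout:
  0..8  flags  (8B, 8-aligned)
  8..12  seq  (4B, 4-aligned)
  12..14  port  (2B, 2-aligned)
  14..16  -- padding (2B)
  16..72  ttl  (56B, 8-aligned)
  72..76  ack  (4B, 4-aligned)
  76..80  -- tail padding (4B)
  sizeof = 80, alignof = 8
packed(2) layout:
  0..8  flags  (8B, 2-aligned)
  8..12  seq  (4B, 2-aligned)
  12..14  port  (2B, 2-aligned)
  14..70  ttl  (56B, 2-aligned)
  70..74  ack  (4B, 2-aligned)
  sizeof = 74, alignof = 2
80 − 74 = 6

6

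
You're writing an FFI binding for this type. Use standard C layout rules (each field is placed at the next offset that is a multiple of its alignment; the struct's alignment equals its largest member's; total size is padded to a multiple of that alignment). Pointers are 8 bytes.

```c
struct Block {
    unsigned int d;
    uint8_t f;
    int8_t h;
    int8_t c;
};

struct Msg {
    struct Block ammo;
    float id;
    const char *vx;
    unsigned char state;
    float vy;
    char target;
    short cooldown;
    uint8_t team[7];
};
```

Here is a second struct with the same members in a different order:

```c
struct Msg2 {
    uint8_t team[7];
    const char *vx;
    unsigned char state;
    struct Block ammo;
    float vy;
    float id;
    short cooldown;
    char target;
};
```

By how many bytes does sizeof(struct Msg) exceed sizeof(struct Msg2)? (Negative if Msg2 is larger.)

8

Block: d at 0 (size 4, align 4) → ends 4; f at 4 (size 1, align 1) → ends 5; h at 5 (size 1, align 1) → ends 6; c at 6 (size 1, align 1) → ends 7; tail pad 1 to reach multiple of 4; total 8 bytes, alignment 4
ammo at 0 (size 8, align 4) → ends 8
id at 8 (size 4, align 4) → ends 12
pad 4 to align 8 for vx
vx at 16 (size 8, align 8) → ends 24
state at 24 (size 1, align 1) → ends 25
pad 3 to align 4 for vy
vy at 28 (size 4, align 4) → ends 32
target at 32 (size 1, align 1) → ends 33
pad 1 to align 2 for cooldown
cooldown at 34 (size 2, align 2) → ends 36
team at 36 (size 7, align 1) → ends 43
tail pad 5 to reach multiple of 8
total 48 bytes, alignment 8
— Msg2 —
team at 0 (size 7, align 1) → ends 7
pad 1 to align 8 for vx
vx at 8 (size 8, align 8) → ends 16
state at 16 (size 1, align 1) → ends 17
pad 3 to align 4 for ammo
ammo at 20 (size 8, align 4) → ends 28
vy at 28 (size 4, align 4) → ends 32
id at 32 (size 4, align 4) → ends 36
cooldown at 36 (size 2, align 2) → ends 38
target at 38 (size 1, align 1) → ends 39
tail pad 1 to reach multiple of 8
total 40 bytes, alignment 8
48 − 40 = 8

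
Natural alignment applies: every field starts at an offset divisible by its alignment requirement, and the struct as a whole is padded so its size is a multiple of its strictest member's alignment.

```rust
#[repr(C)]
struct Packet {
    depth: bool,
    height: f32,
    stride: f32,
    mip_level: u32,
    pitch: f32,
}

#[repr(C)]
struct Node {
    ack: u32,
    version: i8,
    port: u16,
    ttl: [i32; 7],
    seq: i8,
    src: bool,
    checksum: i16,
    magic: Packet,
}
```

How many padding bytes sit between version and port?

Packet: @0: depth [1B, align 1] → 1; +3 pad (align 4); @4: height [4B, align 4] → 8; @8: stride [4B, align 4] → 12; @12: mip_level [4B, align 4] → 16; @16: pitch [4B, align 4] → 20; size 20, align 4
@0: ack [4B, align 4] → 4
@4: version [1B, align 1] → 5
+1 pad (align 2)
@6: port [2B, align 2] → 8

1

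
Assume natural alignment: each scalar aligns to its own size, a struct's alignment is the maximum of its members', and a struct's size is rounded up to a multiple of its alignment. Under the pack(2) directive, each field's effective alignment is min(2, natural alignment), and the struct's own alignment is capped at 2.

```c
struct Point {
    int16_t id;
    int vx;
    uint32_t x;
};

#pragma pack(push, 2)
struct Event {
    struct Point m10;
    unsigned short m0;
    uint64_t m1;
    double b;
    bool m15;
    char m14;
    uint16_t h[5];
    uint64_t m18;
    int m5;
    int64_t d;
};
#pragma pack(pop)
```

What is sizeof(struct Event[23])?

1426

Point: id at 0 (size 2, align 2) → ends 2; pad 2 to align 4 for vx; vx at 4 (size 4, align 4) → ends 8; x at 8 (size 4, align 4) → ends 12; total 12 bytes, alignment 4
m10 at 0 (size 12, align 2) → ends 12
m0 at 12 (size 2, align 2) → ends 14
m1 at 14 (size 8, align 2) → ends 22
b at 22 (size 8, align 2) → ends 30
m15 at 30 (size 1, align 1) → ends 31
m14 at 31 (size 1, align 1) → ends 32
h at 32 (size 10, align 2) → ends 42
m18 at 42 (size 8, align 2) → ends 50
m5 at 50 (size 4, align 2) → ends 54
d at 54 (size 8, align 2) → ends 62
total 62 bytes, alignment 2
array of 23: 23 × 62 = 1426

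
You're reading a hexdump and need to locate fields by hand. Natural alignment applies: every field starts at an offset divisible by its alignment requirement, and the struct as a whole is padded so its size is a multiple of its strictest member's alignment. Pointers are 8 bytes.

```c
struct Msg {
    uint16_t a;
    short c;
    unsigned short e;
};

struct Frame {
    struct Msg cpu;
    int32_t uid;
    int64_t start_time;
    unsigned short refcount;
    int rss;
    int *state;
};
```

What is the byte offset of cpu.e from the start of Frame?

Msg: @0: a [2B, align 2] → 2; @2: c [2B, align 2] → 4; @4: e [2B, align 2] → 6; size 6, align 2
@0: cpu [6B, align 2] → 6
within Msg: e at 4
0 + 4 = 4

4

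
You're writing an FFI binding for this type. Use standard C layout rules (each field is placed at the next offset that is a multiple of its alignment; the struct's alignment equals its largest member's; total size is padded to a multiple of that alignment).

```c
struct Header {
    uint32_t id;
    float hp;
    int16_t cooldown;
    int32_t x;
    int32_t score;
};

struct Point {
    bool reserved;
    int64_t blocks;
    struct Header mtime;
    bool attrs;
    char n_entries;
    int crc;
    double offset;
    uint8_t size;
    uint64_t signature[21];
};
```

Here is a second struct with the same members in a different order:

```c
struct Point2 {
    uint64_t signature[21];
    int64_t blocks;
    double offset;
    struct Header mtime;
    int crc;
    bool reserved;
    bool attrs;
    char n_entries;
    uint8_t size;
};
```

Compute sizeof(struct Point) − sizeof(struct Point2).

Header: @0: id [4B, align 4] → 4; @4: hp [4B, align 4] → 8; @8: cooldown [2B, align 2] → 10; +2 pad (align 4); @12: x [4B, align 4] → 16; @16: score [4B, align 4] → 20; size 20, align 4
@0: reserved [1B, align 1] → 1
+7 pad (align 8)
@8: blocks [8B, align 8] → 16
@16: mtime [20B, align 4] → 36
@36: attrs [1B, align 1] → 37
@37: n_entries [1B, align 1] → 38
+2 pad (align 4)
@40: crc [4B, align 4] → 44
+4 pad (align 8)
@48: offset [8B, align 8] → 56
@56: size [1B, align 1] → 57
+7 pad (align 8)
@64: signature [168B, align 8] → 232
size 232, align 8
— Point2 —
@0: signature [168B, align 8] → 168
@168: blocks [8B, align 8] → 176
@176: offset [8B, align 8] → 184
@184: mtime [20B, align 4] → 204
@204: crc [4B, align 4] → 208
@208: reserved [1B, align 1] → 209
@209: attrs [1B, align 1] → 210
@210: n_entries [1B, align 1] → 211
@211: size [1B, align 1] → 212
+4 tail pad (align 8)
size 216, align 8
232 − 216 = 16

16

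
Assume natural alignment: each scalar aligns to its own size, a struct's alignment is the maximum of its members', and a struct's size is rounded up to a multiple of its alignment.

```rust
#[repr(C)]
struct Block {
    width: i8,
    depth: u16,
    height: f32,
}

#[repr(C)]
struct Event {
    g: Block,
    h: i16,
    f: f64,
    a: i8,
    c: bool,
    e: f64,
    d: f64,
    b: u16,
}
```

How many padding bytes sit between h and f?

6

Block: @0: width [1B, align 1] → 1; +1 pad (align 2); @2: depth [2B, align 2] → 4; @4: height [4B, align 4] → 8; size 8, align 4
@0: g [8B, align 4] → 8
@8: h [2B, align 2] → 10
+6 pad (align 8)
@16: f [8B, align 8] → 24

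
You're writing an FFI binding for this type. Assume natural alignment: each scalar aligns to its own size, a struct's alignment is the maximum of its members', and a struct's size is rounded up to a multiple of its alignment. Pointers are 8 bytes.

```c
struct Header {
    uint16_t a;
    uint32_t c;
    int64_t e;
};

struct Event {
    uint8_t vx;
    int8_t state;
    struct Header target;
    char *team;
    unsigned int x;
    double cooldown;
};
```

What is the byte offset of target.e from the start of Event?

16

Header: a at 0 (size 2, align 2) → ends 2; pad 2 to align 4 for c; c at 4 (size 4, align 4) → ends 8; e at 8 (size 8, align 8) → ends 16; total 16 bytes, alignment 8
vx at 0 (size 1, align 1) → ends 1
state at 1 (size 1, align 1) → ends 2
pad 6 to align 8 for target
target at 8 (size 16, align 8) → ends 24
within Header: e at 8
8 + 8 = 16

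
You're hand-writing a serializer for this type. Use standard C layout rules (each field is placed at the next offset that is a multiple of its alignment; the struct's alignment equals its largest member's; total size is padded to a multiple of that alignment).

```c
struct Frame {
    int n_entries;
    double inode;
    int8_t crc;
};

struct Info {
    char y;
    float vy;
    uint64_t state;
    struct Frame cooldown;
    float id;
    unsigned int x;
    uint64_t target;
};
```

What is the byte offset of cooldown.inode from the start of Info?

24

Frame: @0: n_entries [4B, align 4] → 4; +4 pad (align 8); @8: inode [8B, align 8] → 16; @16: crc [1B, align 1] → 17; +7 tail pad (align 8); size 24, align 8
@0: y [1B, align 1] → 1
+3 pad (align 4)
@4: vy [4B, align 4] → 8
@8: state [8B, align 8] → 16
@16: cooldown [24B, align 8] → 40
within Frame: inode at 8
16 + 8 = 24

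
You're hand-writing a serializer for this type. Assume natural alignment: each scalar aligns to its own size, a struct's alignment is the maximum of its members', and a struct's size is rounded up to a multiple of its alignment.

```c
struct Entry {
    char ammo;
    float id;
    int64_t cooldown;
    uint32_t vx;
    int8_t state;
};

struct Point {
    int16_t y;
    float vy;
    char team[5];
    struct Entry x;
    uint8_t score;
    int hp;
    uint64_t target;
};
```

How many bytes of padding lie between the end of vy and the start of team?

0

Entry: @0: ammo [1B, align 1] → 1; +3 pad (align 4); @4: id [4B, align 4] → 8; @8: cooldown [8B, align 8] → 16; @16: vx [4B, align 4] → 20; @20: state [1B, align 1] → 21; +3 tail pad (align 8); size 24, align 8
@0: y [2B, align 2] → 2
+2 pad (align 4)
@4: vy [4B, align 4] → 8
@8: team [5B, align 1] → 13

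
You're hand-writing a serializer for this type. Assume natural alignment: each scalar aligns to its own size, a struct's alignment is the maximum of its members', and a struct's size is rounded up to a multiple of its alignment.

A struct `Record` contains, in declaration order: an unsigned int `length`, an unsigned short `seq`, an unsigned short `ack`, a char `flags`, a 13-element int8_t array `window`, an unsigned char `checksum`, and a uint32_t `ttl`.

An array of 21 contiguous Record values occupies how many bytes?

588

length at 0 (size 4, align 4) → ends 4
seq at 4 (size 2, align 2) → ends 6
ack at 6 (size 2, align 2) → ends 8
flags at 8 (size 1, align 1) → ends 9
window at 9 (size 13, align 1) → ends 22
checksum at 22 (size 1, align 1) → ends 23
pad 1 to align 4 for ttl
ttl at 24 (size 4, align 4) → ends 28
total 28 bytes, alignment 4
array of 21: 21 × 28 = 588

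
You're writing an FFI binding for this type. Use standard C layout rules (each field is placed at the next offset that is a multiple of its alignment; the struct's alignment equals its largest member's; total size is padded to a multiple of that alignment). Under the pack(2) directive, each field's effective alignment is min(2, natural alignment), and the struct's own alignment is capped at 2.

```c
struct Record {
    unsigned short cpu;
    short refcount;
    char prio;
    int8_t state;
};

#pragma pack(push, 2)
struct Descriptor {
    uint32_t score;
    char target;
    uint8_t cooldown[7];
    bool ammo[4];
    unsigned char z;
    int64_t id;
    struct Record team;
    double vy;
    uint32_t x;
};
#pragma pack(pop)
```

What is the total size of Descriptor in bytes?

44 bytes

Record: @0: cpu [2B, align 2] → 2; @2: refcount [2B, align 2] → 4; @4: prio [1B, align 1] → 5; @5: state [1B, align 1] → 6; size 6, align 2
@0: score [4B, align 2] → 4
@4: target [1B, align 1] → 5
@5: cooldown [7B, align 1] → 12
@12: ammo [4B, align 1] → 16
@16: z [1B, align 1] → 17
+1 pad (align 2)
@18: id [8B, align 2] → 26
@26: team [6B, align 2] → 32
@32: vy [8B, align 2] → 40
@40: x [4B, align 2] → 44
size 44, align 2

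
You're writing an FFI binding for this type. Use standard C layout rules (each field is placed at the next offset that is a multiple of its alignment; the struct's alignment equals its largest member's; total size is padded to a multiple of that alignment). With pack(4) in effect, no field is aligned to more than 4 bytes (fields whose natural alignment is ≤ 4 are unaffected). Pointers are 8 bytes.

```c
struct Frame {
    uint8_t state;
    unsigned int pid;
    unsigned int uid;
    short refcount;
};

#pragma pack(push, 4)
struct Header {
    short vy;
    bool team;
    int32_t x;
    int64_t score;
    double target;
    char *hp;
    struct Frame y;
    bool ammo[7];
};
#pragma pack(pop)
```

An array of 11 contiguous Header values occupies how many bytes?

Frame: @0: state [1B, align 1] → 1; +3 pad (align 4); @4: pid [4B, align 4] → 8; @8: uid [4B, align 4] → 12; @12: refcount [2B, align 2] → 14; +2 tail pad (align 4); size 16, align 4
@0: vy [2B, align 2] → 2
@2: team [1B, align 1] → 3
+1 pad (align 4)
@4: x [4B, align 4] → 8
@8: score [8B, align 4] → 16
@16: target [8B, align 4] → 24
@24: hp [8B, align 4] → 32
@32: y [16B, align 4] → 48
@48: ammo [7B, align 1] → 55
+1 tail pad (align 4)
size 56, align 4
array of 11: 11 × 56 = 616

616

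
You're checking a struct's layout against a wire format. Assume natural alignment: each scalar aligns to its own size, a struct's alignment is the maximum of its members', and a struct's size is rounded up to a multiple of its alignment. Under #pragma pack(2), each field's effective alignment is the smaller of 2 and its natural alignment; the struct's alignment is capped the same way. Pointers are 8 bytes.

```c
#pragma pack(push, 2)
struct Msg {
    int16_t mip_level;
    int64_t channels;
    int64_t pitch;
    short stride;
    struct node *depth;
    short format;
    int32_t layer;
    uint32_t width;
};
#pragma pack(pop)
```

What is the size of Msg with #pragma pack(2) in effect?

38

@0: mip_level [2B, align 2] → 2
@2: channels [8B, align 2] → 10
@10: pitch [8B, align 2] → 18
@18: stride [2B, align 2] → 20
@20: depth [8B, align 2] → 28
@28: format [2B, align 2] → 30
@30: layer [4B, align 2] → 34
@34: width [4B, align 2] → 38
size 38, align 2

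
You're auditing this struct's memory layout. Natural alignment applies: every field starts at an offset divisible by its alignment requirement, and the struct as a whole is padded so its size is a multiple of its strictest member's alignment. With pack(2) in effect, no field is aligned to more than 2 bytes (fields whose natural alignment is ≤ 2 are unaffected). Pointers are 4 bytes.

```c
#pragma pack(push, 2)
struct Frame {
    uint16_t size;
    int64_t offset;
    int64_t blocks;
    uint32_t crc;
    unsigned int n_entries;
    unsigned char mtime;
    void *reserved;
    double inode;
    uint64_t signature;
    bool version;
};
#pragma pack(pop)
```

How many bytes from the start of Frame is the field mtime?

@0: size [2B, align 2] → 2
@2: offset [8B, align 2] → 10
@10: blocks [8B, align 2] → 18
@18: crc [4B, align 2] → 22
@22: n_entries [4B, align 2] → 26
@26: mtime [1B, align 1] → 27

26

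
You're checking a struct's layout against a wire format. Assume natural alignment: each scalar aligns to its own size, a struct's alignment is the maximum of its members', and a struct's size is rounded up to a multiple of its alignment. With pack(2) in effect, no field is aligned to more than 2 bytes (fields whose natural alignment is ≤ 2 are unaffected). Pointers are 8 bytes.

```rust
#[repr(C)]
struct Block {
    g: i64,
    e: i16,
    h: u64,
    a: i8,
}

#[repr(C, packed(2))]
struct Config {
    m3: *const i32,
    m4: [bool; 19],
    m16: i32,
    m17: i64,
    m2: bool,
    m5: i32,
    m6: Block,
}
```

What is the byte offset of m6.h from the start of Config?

62

Block: @0: g [8B, align 8] → 8; @8: e [2B, align 2] → 10; +6 pad (align 8); @16: h [8B, align 8] → 24; @24: a [1B, align 1] → 25; +7 tail pad (align 8); size 32, align 8
@0: m3 [8B, align 2] → 8
@8: m4 [19B, align 1] → 27
+1 pad (align 2)
@28: m16 [4B, align 2] → 32
@32: m17 [8B, align 2] → 40
@40: m2 [1B, align 1] → 41
+1 pad (align 2)
@42: m5 [4B, align 2] → 46
@46: m6 [32B, align 2] → 78
within Block: h at 16
46 + 16 = 62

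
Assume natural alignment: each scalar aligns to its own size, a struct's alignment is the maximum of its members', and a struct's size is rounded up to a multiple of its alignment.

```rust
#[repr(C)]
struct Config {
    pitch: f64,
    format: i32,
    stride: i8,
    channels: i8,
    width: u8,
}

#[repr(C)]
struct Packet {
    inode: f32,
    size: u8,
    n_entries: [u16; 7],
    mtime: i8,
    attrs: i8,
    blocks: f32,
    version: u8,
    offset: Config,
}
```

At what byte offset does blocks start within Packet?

24

Config: 0..8  pitch  (8B, 8-aligned); 8..12  format  (4B, 4-aligned); 12..13  stride  (1B, 1-aligned); 13..14  channels  (1B, 1-aligned); 14..15  width  (1B, 1-aligned); 15..16  -- tail padding (1B); sizeof = 16, alignof = 8
0..4  inode  (4B, 4-aligned)
4..5  size  (1B, 1-aligned)
5..6  -- padding (1B)
6..20  n_entries  (14B, 2-aligned)
20..21  mtime  (1B, 1-aligned)
21..22  attrs  (1B, 1-aligned)
22..24  -- padding (2B)
24..28  blocks  (4B, 4-aligned)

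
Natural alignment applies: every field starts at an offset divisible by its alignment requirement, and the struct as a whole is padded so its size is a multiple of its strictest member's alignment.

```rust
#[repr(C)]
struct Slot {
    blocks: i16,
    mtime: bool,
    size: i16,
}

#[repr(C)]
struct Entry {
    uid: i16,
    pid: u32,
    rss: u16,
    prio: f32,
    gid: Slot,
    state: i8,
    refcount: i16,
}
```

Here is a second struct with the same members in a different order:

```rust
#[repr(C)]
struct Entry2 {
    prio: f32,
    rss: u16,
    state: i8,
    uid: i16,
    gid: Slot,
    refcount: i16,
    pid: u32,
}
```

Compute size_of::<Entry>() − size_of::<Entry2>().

Slot: @0: blocks [2B, align 2] → 2; @2: mtime [1B, align 1] → 3; +1 pad (align 2); @4: size [2B, align 2] → 6; size 6, align 2
@0: uid [2B, align 2] → 2
+2 pad (align 4)
@4: pid [4B, align 4] → 8
@8: rss [2B, align 2] → 10
+2 pad (align 4)
@12: prio [4B, align 4] → 16
@16: gid [6B, align 2] → 22
@22: state [1B, align 1] → 23
+1 pad (align 2)
@24: refcount [2B, align 2] → 26
+2 tail pad (align 4)
size 28, align 4
— Entry2 —
@0: prio [4B, align 4] → 4
@4: rss [2B, align 2] → 6
@6: state [1B, align 1] → 7
+1 pad (align 2)
@8: uid [2B, align 2] → 10
@10: gid [6B, align 2] → 16
@16: refcount [2B, align 2] → 18
+2 pad (align 4)
@20: pid [4B, align 4] → 24
size 24, align 4
28 − 24 = 4

4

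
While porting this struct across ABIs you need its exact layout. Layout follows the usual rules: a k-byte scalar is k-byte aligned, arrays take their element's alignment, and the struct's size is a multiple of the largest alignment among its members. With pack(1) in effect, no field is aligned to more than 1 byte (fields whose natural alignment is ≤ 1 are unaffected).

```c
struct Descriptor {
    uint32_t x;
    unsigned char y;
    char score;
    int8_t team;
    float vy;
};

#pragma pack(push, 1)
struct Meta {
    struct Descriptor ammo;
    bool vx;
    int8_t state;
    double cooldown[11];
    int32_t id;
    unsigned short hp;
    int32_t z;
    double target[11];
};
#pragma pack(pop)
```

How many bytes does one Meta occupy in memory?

200 bytes

Descriptor: @0: x [4B, align 4] → 4; @4: y [1B, align 1] → 5; @5: score [1B, align 1] → 6; @6: team [1B, align 1] → 7; +1 pad (align 4); @8: vy [4B, align 4] → 12; size 12, align 4
@0: ammo [12B, align 1] → 12
@12: vx [1B, align 1] → 13
@13: state [1B, align 1] → 14
@14: cooldown [88B, align 1] → 102
@102: id [4B, align 1] → 106
@106: hp [2B, align 1] → 108
@108: z [4B, align 1] → 112
@112: target [88B, align 1] → 200
size 200, align 1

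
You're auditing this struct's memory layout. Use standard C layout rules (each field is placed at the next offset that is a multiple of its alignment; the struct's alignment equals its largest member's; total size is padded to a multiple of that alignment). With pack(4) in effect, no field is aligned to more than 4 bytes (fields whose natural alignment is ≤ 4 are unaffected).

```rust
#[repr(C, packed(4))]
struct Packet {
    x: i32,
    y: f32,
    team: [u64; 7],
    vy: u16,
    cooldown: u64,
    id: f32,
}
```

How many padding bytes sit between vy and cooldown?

@0: x [4B, align 4] → 4
@4: y [4B, align 4] → 8
@8: team [56B, align 4] → 64
@64: vy [2B, align 2] → 66
+2 pad (align 4)
@68: cooldown [8B, align 4] → 76

2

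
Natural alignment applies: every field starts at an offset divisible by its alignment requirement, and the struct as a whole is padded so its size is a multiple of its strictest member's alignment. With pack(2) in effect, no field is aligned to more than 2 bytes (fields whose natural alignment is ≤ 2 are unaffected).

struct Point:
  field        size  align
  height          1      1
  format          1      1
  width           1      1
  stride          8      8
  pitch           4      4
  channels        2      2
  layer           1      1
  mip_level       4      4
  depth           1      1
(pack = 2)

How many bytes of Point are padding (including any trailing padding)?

3

height at 0 (size 1, align 1) → ends 1
format at 1 (size 1, align 1) → ends 2
width at 2 (size 1, align 1) → ends 3
pad 1 to align 2 for stride
stride at 4 (size 8, align 2) → ends 12
pitch at 12 (size 4, align 2) → ends 16
channels at 16 (size 2, align 2) → ends 18
layer at 18 (size 1, align 1) → ends 19
pad 1 to align 2 for mip_level
mip_level at 20 (size 4, align 2) → ends 24
depth at 24 (size 1, align 1) → ends 25
tail pad 1 to reach multiple of 2
total 26 bytes, alignment 2
data bytes 23, size 26 → padding 3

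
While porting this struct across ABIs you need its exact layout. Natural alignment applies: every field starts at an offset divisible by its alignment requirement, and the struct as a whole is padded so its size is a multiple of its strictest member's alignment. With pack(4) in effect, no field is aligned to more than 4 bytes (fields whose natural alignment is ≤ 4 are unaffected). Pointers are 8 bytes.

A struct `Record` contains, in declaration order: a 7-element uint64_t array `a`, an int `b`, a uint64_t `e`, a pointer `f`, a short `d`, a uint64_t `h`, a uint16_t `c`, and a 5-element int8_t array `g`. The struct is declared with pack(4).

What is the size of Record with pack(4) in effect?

a at 0 (size 56, align 4) → ends 56
b at 56 (size 4, align 4) → ends 60
e at 60 (size 8, align 4) → ends 68
f at 68 (size 8, align 4) → ends 76
d at 76 (size 2, align 2) → ends 78
pad 2 to align 4 for h
h at 80 (size 8, align 4) → ends 88
c at 88 (size 2, align 2) → ends 90
g at 90 (size 5, align 1) → ends 95
tail pad 1 to reach multiple of 4
total 96 bytes, alignment 4

96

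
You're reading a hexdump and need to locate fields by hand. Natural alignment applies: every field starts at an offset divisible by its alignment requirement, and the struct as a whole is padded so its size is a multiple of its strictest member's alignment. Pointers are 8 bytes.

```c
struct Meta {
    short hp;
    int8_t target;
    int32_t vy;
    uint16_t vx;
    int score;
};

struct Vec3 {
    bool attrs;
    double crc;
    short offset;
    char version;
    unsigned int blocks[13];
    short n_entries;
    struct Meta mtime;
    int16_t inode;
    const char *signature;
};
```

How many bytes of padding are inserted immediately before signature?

2

Meta: @0: hp [2B, align 2] → 2; @2: target [1B, align 1] → 3; +1 pad (align 4); @4: vy [4B, align 4] → 8; @8: vx [2B, align 2] → 10; +2 pad (align 4); @12: score [4B, align 4] → 16; size 16, align 4
@0: attrs [1B, align 1] → 1
+7 pad (align 8)
@8: crc [8B, align 8] → 16
@16: offset [2B, align 2] → 18
@18: version [1B, align 1] → 19
+1 pad (align 4)
@20: blocks [52B, align 4] → 72
@72: n_entries [2B, align 2] → 74
+2 pad (align 4)
@76: mtime [16B, align 4] → 92
@92: inode [2B, align 2] → 94
+2 pad (align 8)
@96: signature [8B, align 8] → 104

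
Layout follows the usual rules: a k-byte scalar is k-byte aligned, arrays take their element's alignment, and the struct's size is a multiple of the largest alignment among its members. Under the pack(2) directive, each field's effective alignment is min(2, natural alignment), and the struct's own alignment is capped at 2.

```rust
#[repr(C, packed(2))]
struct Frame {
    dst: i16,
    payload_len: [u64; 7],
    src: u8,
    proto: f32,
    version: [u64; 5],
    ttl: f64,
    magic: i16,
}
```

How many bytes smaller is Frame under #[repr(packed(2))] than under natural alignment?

natural layout:
  dst at 0 (size 2, align 2) → ends 2
  pad 6 to align 8 for payload_len
  payload_len at 8 (size 56, align 8) → ends 64
  src at 64 (size 1, align 1) → ends 65
  pad 3 to align 4 for proto
  proto at 68 (size 4, align 4) → ends 72
  version at 72 (size 40, align 8) → ends 112
  ttl at 112 (size 8, align 8) → ends 120
  magic at 120 (size 2, align 2) → ends 122
  tail pad 6 to reach multiple of 8
  total 128 bytes, alignment 8
packed(2) layout:
  dst at 0 (size 2, align 2) → ends 2
  payload_len at 2 (size 56, align 2) → ends 58
  src at 58 (size 1, align 1) → ends 59
  pad 1 to align 2 for proto
  proto at 60 (size 4, align 2) → ends 64
  version at 64 (size 40, align 2) → ends 104
  ttl at 104 (size 8, align 2) → ends 112
  magic at 112 (size 2, align 2) → ends 114
  total 114 bytes, alignment 2
128 − 114 = 14

14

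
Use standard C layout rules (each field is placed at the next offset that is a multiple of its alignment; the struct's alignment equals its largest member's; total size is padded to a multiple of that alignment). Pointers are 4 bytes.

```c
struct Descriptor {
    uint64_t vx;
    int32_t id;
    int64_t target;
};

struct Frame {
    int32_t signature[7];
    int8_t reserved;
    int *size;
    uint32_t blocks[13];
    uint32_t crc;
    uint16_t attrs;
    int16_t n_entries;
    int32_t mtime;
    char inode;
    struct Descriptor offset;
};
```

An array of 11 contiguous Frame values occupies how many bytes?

Descriptor: 0..8  vx  (8B, 8-aligned); 8..12  id  (4B, 4-aligned); 12..16  -- padding (4B); 16..24  target  (8B, 8-aligned); sizeof = 24, alignof = 8
0..28  signature  (28B, 4-aligned)
28..29  reserved  (1B, 1-aligned)
29..32  -- padding (3B)
32..36  size  (4B, 4-aligned)
36..88  blocks  (52B, 4-aligned)
88..92  crc  (4B, 4-aligned)
92..94  attrs  (2B, 2-aligned)
94..96  n_entries  (2B, 2-aligned)
96..100  mtime  (4B, 4-aligned)
100..101  inode  (1B, 1-aligned)
101..104  -- padding (3B)
104..128  offset  (24B, 8-aligned)
sizeof = 128, alignof = 8
array of 11: 11 × 128 = 1408

1408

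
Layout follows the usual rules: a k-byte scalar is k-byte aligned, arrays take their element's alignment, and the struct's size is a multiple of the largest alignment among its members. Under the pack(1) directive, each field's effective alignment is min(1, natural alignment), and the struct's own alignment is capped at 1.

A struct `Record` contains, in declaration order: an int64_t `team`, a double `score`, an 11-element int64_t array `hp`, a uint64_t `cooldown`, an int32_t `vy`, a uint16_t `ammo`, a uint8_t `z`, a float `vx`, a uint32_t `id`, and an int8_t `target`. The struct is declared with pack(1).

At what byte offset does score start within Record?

team at 0 (size 8, align 1) → ends 8
score at 8 (size 8, align 1) → ends 16

8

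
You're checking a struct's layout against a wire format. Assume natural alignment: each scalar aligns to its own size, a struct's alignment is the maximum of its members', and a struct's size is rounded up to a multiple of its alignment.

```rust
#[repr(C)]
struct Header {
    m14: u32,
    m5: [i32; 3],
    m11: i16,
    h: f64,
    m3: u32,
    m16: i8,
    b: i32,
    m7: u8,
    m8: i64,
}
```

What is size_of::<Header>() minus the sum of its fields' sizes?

0..4  m14  (4B, 4-aligned)
4..16  m5  (12B, 4-aligned)
16..18  m11  (2B, 2-aligned)
18..24  -- padding (6B)
24..32  h  (8B, 8-aligned)
32..36  m3  (4B, 4-aligned)
36..37  m16  (1B, 1-aligned)
37..40  -- padding (3B)
40..44  b  (4B, 4-aligned)
44..45  m7  (1B, 1-aligned)
45..48  -- padding (3B)
48..56  m8  (8B, 8-aligned)
sizeof = 56, alignof = 8
data bytes 44, size 56 → padding 12

12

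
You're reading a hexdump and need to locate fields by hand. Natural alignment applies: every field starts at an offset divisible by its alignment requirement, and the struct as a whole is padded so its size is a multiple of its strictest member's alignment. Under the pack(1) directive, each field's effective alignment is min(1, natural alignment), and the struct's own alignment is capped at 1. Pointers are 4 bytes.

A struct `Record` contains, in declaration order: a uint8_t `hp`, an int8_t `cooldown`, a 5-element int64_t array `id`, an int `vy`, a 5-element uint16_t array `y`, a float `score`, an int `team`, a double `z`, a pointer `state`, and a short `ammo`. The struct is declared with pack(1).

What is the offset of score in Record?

0..1  hp  (1B, 1-aligned)
1..2  cooldown  (1B, 1-aligned)
2..42  id  (40B, 1-aligned)
42..46  vy  (4B, 1-aligned)
46..56  y  (10B, 1-aligned)
56..60  score  (4B, 1-aligned)

56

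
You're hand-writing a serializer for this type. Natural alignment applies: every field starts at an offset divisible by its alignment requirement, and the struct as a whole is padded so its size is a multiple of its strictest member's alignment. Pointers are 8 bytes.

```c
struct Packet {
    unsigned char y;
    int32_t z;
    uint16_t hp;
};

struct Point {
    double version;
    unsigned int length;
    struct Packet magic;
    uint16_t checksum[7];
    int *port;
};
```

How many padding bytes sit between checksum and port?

2

Packet: @0: y [1B, align 1] → 1; +3 pad (align 4); @4: z [4B, align 4] → 8; @8: hp [2B, align 2] → 10; +2 tail pad (align 4); size 12, align 4
@0: version [8B, align 8] → 8
@8: length [4B, align 4] → 12
@12: magic [12B, align 4] → 24
@24: checksum [14B, align 2] → 38
+2 pad (align 8)
@40: port [8B, align 8] → 48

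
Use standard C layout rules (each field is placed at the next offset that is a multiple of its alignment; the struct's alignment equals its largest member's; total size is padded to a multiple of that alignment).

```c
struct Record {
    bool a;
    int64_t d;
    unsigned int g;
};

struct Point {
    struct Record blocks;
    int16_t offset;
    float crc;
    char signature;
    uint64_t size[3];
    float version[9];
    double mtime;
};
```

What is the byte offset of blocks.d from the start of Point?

Record: 0..1  a  (1B, 1-aligned); 1..8  -- padding (7B); 8..16  d  (8B, 8-aligned); 16..20  g  (4B, 4-aligned); 20..24  -- tail padding (4B); sizeof = 24, alignof = 8
0..24  blocks  (24B, 8-aligned)
within Record: d at 8
0 + 8 = 8

8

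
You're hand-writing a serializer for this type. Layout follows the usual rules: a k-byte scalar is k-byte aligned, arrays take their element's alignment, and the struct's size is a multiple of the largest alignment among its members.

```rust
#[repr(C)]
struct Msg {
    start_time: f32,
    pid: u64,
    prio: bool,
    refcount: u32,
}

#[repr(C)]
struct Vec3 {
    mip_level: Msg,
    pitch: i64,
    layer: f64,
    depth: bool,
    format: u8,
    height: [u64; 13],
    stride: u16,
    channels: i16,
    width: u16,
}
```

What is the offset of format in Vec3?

41

Msg: @0: start_time [4B, align 4] → 4; +4 pad (align 8); @8: pid [8B, align 8] → 16; @16: prio [1B, align 1] → 17; +3 pad (align 4); @20: refcount [4B, align 4] → 24; size 24, align 8
@0: mip_level [24B, align 8] → 24
@24: pitch [8B, align 8] → 32
@32: layer [8B, align 8] → 40
@40: depth [1B, align 1] → 41
@41: format [1B, align 1] → 42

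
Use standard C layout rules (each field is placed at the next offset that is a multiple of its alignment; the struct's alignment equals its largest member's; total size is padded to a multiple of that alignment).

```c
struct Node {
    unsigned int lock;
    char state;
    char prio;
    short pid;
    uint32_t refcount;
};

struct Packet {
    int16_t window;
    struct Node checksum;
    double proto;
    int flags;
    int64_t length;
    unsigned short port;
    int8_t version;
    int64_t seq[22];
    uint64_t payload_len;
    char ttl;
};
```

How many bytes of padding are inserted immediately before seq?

Node: lock at 0 (size 4, align 4) → ends 4; state at 4 (size 1, align 1) → ends 5; prio at 5 (size 1, align 1) → ends 6; pid at 6 (size 2, align 2) → ends 8; refcount at 8 (size 4, align 4) → ends 12; total 12 bytes, alignment 4
window at 0 (size 2, align 2) → ends 2
pad 2 to align 4 for checksum
checksum at 4 (size 12, align 4) → ends 16
proto at 16 (size 8, align 8) → ends 24
flags at 24 (size 4, align 4) → ends 28
pad 4 to align 8 for length
length at 32 (size 8, align 8) → ends 40
port at 40 (size 2, align 2) → ends 42
version at 42 (size 1, align 1) → ends 43
pad 5 to align 8 for seq
seq at 48 (size 176, align 8) → ends 224

5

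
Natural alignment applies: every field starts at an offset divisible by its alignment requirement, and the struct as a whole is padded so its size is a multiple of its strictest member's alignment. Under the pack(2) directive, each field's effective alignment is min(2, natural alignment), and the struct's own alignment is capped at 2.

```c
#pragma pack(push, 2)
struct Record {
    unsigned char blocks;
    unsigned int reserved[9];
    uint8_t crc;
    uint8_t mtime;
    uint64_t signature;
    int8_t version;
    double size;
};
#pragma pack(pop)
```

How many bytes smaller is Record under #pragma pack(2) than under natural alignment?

14

natural layout:
  blocks at 0 (size 1, align 1) → ends 1
  pad 3 to align 4 for reserved
  reserved at 4 (size 36, align 4) → ends 40
  crc at 40 (size 1, align 1) → ends 41
  mtime at 41 (size 1, align 1) → ends 42
  pad 6 to align 8 for signature
  signature at 48 (size 8, align 8) → ends 56
  version at 56 (size 1, align 1) → ends 57
  pad 7 to align 8 for size
  size at 64 (size 8, align 8) → ends 72
  total 72 bytes, alignment 8
packed(2) layout:
  blocks at 0 (size 1, align 1) → ends 1
  pad 1 to align 2 for reserved
  reserved at 2 (size 36, align 2) → ends 38
  crc at 38 (size 1, align 1) → ends 39
  mtime at 39 (size 1, align 1) → ends 40
  signature at 40 (size 8, align 2) → ends 48
  version at 48 (size 1, align 1) → ends 49
  pad 1 to align 2 for size
  size at 50 (size 8, align 2) → ends 58
  total 58 bytes, alignment 2
72 − 58 = 14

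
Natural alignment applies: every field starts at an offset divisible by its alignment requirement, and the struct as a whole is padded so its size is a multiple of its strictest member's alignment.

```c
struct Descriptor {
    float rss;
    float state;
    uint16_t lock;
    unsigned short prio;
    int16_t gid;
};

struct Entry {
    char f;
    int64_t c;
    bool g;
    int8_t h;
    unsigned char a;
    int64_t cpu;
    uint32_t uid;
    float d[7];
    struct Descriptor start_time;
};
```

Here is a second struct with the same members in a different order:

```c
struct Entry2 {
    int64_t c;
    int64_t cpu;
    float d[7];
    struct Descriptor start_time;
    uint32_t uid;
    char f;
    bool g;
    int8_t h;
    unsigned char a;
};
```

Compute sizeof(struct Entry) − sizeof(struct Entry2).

8

Descriptor: rss at 0 (size 4, align 4) → ends 4; state at 4 (size 4, align 4) → ends 8; lock at 8 (size 2, align 2) → ends 10; prio at 10 (size 2, align 2) → ends 12; gid at 12 (size 2, align 2) → ends 14; tail pad 2 to reach multiple of 4; total 16 bytes, alignment 4
f at 0 (size 1, align 1) → ends 1
pad 7 to align 8 for c
c at 8 (size 8, align 8) → ends 16
g at 16 (size 1, align 1) → ends 17
h at 17 (size 1, align 1) → ends 18
a at 18 (size 1, align 1) → ends 19
pad 5 to align 8 for cpu
cpu at 24 (size 8, align 8) → ends 32
uid at 32 (size 4, align 4) → ends 36
d at 36 (size 28, align 4) → ends 64
start_time at 64 (size 16, align 4) → ends 80
total 80 bytes, alignment 8
— Entry2 —
c at 0 (size 8, align 8) → ends 8
cpu at 8 (size 8, align 8) → ends 16
d at 16 (size 28, align 4) → ends 44
start_time at 44 (size 16, align 4) → ends 60
uid at 60 (size 4, align 4) → ends 64
f at 64 (size 1, align 1) → ends 65
g at 65 (size 1, align 1) → ends 66
h at 66 (size 1, align 1) → ends 67
a at 67 (size 1, align 1) → ends 68
tail pad 4 to reach multiple of 8
total 72 bytes, alignment 8
80 − 72 = 8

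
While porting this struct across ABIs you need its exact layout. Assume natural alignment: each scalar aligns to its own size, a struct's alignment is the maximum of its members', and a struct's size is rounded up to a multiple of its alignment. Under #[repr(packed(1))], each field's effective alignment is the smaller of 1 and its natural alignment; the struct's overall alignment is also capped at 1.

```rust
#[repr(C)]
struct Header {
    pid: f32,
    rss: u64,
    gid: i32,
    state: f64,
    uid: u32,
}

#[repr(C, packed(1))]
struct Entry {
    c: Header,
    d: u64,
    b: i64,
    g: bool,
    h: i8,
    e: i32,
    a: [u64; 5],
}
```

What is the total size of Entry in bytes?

102

Header: pid at 0 (size 4, align 4) → ends 4; pad 4 to align 8 for rss; rss at 8 (size 8, align 8) → ends 16; gid at 16 (size 4, align 4) → ends 20; pad 4 to align 8 for state; state at 24 (size 8, align 8) → ends 32; uid at 32 (size 4, align 4) → ends 36; tail pad 4 to reach multiple of 8; total 40 bytes, alignment 8
c at 0 (size 40, align 1) → ends 40
d at 40 (size 8, align 1) → ends 48
b at 48 (size 8, align 1) → ends 56
g at 56 (size 1, align 1) → ends 57
h at 57 (size 1, align 1) → ends 58
e at 58 (size 4, align 1) → ends 62
a at 62 (size 40, align 1) → ends 102
total 102 bytes, alignment 1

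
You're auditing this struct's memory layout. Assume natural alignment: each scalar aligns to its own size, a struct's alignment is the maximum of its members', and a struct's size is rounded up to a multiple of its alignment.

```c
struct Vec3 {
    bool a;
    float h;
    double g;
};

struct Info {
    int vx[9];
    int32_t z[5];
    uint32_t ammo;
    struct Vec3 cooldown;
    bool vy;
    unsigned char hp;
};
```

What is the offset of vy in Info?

Vec3: @0: a [1B, align 1] → 1; +3 pad (align 4); @4: h [4B, align 4] → 8; @8: g [8B, align 8] → 16; size 16, align 8
@0: vx [36B, align 4] → 36
@36: z [20B, align 4] → 56
@56: ammo [4B, align 4] → 60
+4 pad (align 8)
@64: cooldown [16B, align 8] → 80
@80: vy [1B, align 1] → 81

80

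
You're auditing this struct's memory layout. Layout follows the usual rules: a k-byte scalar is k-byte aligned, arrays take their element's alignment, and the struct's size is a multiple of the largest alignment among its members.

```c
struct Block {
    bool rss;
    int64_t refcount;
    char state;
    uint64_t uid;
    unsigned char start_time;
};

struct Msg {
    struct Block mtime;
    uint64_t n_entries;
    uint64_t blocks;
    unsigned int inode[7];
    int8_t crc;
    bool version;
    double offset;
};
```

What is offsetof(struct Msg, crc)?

Block: @0: rss [1B, align 1] → 1; +7 pad (align 8); @8: refcount [8B, align 8] → 16; @16: state [1B, align 1] → 17; +7 pad (align 8); @24: uid [8B, align 8] → 32; @32: start_time [1B, align 1] → 33; +7 tail pad (align 8); size 40, align 8
@0: mtime [40B, align 8] → 40
@40: n_entries [8B, align 8] → 48
@48: blocks [8B, align 8] → 56
@56: inode [28B, align 4] → 84
@84: crc [1B, align 1] → 85

84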